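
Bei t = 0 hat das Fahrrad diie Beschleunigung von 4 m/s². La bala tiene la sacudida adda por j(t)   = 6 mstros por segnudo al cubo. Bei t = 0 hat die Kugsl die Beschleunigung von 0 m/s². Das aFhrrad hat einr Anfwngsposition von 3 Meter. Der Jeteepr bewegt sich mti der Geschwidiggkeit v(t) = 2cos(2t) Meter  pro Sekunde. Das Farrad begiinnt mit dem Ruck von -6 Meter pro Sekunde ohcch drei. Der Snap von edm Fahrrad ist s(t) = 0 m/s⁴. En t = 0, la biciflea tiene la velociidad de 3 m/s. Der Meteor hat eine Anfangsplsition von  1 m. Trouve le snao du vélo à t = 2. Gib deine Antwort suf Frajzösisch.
En utilisant s(t) = 0 et en substituant t = 2, nous trouvons s = 0.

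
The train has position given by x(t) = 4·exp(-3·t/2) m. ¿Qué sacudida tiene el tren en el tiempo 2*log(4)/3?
Partiendo de la posición x(t) = 4·exp(-3·t/2), tomamos 3 derivadas. Derivando la posición, obtenemos la velocidad: v(t) = -6·exp(-3·t/2). Derivando la velocidad, obtenemos la aceleración: a(t) = 9·exp(-3·t/2). La derivada de la aceleración da la sacudida: j(t) = -27·exp(-3·t/2)/2. Usando j(t) = -27·exp(-3·t/2)/2 y sustituyendo t = 2*log(4)/3, encontramos j = -27/8.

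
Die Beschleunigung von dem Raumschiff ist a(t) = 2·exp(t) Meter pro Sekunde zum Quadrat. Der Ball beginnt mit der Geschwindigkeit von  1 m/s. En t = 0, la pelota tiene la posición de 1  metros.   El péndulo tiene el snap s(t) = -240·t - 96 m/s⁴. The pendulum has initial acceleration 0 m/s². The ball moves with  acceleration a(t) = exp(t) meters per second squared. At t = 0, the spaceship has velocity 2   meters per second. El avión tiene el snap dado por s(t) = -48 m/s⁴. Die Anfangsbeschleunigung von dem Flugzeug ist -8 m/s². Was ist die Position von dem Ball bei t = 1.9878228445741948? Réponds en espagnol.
Debemos encontrar la antiderivada de nuestra ecuación de la aceleración a(t) = exp(t) 2 veces. Tomando ∫a(t)dt y aplicando v(0) = 1, encontramos v(t) = exp(t). La antiderivada de la velocidad es la posición. Usando x(0) = 1, obtenemos x(t) = exp(t). Usando x(t) = exp(t) y sustituyendo t = 1.9878228445741948, encontramos x = 7.29962403354679.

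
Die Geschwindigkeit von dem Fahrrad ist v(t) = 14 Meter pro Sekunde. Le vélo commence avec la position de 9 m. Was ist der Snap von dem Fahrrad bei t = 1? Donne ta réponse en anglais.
Starting from velocity v(t) = 14, we take 3 derivatives. Differentiating velocity, we get acceleration: a(t) = 0. The derivative of acceleration gives jerk: j(t) = 0. Taking d/dt of j(t), we find s(t) = 0. From the given snap equation s(t) = 0, we substitute t = 1 to get s = 0.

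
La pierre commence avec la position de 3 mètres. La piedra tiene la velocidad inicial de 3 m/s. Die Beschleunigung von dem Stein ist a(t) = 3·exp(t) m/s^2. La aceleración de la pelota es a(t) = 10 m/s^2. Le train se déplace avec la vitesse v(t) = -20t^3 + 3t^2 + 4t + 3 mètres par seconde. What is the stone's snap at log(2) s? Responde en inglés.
Starting from acceleration a(t) = 3·exp(t), we take 2 derivatives. Differentiating acceleration, we get jerk: j(t) = 3·exp(t). Differentiating jerk, we get snap: s(t) = 3·exp(t). Using s(t) = 3·exp(t) and substituting t = log(2), we find s = 6.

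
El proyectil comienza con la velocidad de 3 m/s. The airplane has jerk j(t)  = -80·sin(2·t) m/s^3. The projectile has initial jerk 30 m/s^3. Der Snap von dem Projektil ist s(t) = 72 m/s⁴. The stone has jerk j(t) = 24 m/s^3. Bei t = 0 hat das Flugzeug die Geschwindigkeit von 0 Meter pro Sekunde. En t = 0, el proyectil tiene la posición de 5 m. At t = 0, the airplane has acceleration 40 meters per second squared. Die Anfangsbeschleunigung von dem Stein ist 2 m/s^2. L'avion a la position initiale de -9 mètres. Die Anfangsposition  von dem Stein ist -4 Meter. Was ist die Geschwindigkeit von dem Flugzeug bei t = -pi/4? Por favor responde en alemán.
Wir müssen die Stammfunktion unserer Gleichung für den Ruck j(t) = -80·sin(2·t) 2-mal finden. Durch Integration von dem Ruck und Verwendung der Anfangsbedingung a(0) = 40, erhalten wir a(t) = 40·cos(2·t). Mit ∫a(t)dt und Anwendung von v(0) = 0, finden wir v(t) = 20·sin(2·t). Aus der Gleichung für die Geschwindigkeit v(t) = 20·sin(2·t), setzen wir t = -pi/4 ein und erhalten v = -20.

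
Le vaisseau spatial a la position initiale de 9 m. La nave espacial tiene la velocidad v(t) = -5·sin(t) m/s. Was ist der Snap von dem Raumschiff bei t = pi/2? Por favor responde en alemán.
Wir müssen unsere Gleichung für die Geschwindigkeit v(t) = -5·sin(t) 3-mal ableiten. Die Ableitung von der Geschwindigkeit ergibt die Beschleunigung: a(t) = -5·cos(t). Mit d/dt von a(t) finden wir j(t) = 5·sin(t). Durch Ableiten von dem Ruck erhalten wir den Snap: s(t) = 5·cos(t). Aus der Gleichung für den Snap s(t) = 5·cos(t), setzen wir t = pi/2 ein und erhalten s = 0.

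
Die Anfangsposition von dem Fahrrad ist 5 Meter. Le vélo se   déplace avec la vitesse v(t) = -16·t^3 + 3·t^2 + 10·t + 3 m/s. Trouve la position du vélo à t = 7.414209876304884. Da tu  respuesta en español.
Necesitamos integrar nuestra ecuación de la velocidad v(t) = -16·t^3 + 3·t^2 + 10·t + 3 1 vez. Integrando la velocidad y usando la condición inicial x(0) = 5, obtenemos x(t) = -4·t^4 + t^3 + 5·t^2 + 3·t + 5. De la ecuación de la posición x(t) = -4·t^4 + t^3 + 5·t^2 + 3·t + 5, sustituimos t = 7.414209876304884 para obtener x = -11377.3689845817.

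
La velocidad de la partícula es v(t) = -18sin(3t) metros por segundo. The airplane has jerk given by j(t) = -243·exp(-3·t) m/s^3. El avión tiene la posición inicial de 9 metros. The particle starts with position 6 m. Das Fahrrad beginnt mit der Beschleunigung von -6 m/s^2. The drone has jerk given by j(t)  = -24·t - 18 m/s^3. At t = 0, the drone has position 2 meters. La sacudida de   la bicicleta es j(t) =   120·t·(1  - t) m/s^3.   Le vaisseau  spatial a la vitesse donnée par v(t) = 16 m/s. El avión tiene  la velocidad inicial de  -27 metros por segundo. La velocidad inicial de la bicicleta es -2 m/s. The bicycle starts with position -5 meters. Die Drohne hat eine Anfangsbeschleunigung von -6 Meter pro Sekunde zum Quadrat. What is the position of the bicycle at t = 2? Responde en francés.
Nous devons intégrer notre équation du jerk j(t) = 120·t·(1 - t) 3 fois. En prenant ∫j(t)dt et en appliquant a(0) = -6, nous trouvons a(t) = -40·t^3 + 60·t^2 - 6. L'intégrale de l'accélération est la vitesse. En utilisant v(0) = -2, nous obtenons v(t) = -10·t^4 + 20·t^3 - 6·t - 2. En prenant ∫v(t)dt et en appliquant x(0) = -5, nous trouvons x(t) = -2·t^5 + 5·t^4 - 3·t^2 - 2·t - 5. De l'équation de la position x(t) = -2·t^5 + 5·t^4 - 3·t^2 - 2·t - 5, nous substituons t = 2 pour obtenir x = -5.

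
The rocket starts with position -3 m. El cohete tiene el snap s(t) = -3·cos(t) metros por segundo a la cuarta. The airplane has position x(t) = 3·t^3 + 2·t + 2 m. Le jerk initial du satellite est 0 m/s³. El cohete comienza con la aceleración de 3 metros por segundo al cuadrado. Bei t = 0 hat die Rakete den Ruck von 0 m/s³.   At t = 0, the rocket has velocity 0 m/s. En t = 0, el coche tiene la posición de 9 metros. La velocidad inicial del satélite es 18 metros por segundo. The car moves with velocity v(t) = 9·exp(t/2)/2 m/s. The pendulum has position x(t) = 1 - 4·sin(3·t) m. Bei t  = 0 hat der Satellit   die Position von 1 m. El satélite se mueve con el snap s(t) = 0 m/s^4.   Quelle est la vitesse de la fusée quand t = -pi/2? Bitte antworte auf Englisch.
To find the answer, we compute 3 antiderivatives of s(t) = -3·cos(t). Taking ∫s(t)dt and applying j(0) = 0, we find j(t) = -3·sin(t). Finding the integral of j(t) and using a(0) = 3: a(t) = 3·cos(t). The antiderivative of acceleration, with v(0) = 0, gives velocity: v(t) = 3·sin(t). We have velocity v(t) = 3·sin(t). Substituting t = -pi/2: v(-pi/2) = -3.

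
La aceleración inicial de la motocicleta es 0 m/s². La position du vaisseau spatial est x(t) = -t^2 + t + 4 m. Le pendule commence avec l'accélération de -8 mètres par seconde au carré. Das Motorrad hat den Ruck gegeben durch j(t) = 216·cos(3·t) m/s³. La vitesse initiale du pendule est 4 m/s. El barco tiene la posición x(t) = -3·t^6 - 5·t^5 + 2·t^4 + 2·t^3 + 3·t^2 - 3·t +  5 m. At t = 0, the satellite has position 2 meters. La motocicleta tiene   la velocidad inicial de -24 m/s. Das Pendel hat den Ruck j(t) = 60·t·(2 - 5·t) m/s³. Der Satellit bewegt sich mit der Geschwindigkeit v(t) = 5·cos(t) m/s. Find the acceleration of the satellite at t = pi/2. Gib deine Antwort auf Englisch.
To solve this, we need to take 1 derivative of our velocity equation v(t) = 5·cos(t). Differentiating velocity, we get acceleration: a(t) = -5·sin(t). Using a(t) = -5·sin(t) and substituting t = pi/2, we find a = -5.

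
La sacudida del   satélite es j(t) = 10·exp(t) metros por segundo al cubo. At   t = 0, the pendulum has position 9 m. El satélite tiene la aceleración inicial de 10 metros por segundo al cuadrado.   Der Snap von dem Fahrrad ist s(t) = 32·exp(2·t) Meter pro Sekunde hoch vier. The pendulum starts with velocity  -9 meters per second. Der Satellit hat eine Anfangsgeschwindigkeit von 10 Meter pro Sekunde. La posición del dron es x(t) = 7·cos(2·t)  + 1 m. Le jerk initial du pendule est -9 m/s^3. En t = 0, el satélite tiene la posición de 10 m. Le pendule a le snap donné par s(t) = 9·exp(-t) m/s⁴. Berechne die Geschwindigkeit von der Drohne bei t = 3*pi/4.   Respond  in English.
Starting from position x(t) = 7·cos(2·t) + 1, we take 1 derivative. Differentiating position, we get velocity: v(t) = -14·sin(2·t). From the given velocity equation v(t) = -14·sin(2·t), we substitute t = 3*pi/4 to get v = 14.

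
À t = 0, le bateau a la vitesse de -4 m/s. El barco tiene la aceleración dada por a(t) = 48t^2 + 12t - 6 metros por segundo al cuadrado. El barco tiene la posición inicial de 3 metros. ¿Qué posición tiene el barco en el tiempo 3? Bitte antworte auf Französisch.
Pour résoudre ceci, nous devons prendre 2 intégrales de notre équation de l'accélération a(t) = 48·t^2 + 12·t - 6. En prenant ∫a(t)dt et en appliquant v(0) = -4, nous trouvons v(t) = 16·t^3 + 6·t^2 - 6·t - 4. En prenant ∫v(t)dt et en appliquant x(0) = 3, nous trouvons x(t) = 4·t^4 + 2·t^3 - 3·t^2 - 4·t + 3. En utilisant x(t) = 4·t^4 + 2·t^3 - 3·t^2 - 4·t + 3 et en substituant t = 3, nous trouvons x = 342.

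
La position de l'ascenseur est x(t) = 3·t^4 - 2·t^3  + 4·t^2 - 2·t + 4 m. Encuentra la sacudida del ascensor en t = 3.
Para resolver esto, necesitamos tomar 3 derivadas de nuestra ecuación de la posición x(t) = 3·t^4 - 2·t^3 + 4·t^2 - 2·t + 4. La derivada de la posición da la velocidad: v(t) = 12·t^3 - 6·t^2 + 8·t - 2. La derivada de la velocidad da la aceleración: a(t) = 36·t^2 - 12·t + 8. Derivando la aceleración, obtenemos la sacudida: j(t) = 72·t - 12. De la ecuación de la sacudida j(t) = 72·t - 12, sustituimos t = 3 para obtener j = 204.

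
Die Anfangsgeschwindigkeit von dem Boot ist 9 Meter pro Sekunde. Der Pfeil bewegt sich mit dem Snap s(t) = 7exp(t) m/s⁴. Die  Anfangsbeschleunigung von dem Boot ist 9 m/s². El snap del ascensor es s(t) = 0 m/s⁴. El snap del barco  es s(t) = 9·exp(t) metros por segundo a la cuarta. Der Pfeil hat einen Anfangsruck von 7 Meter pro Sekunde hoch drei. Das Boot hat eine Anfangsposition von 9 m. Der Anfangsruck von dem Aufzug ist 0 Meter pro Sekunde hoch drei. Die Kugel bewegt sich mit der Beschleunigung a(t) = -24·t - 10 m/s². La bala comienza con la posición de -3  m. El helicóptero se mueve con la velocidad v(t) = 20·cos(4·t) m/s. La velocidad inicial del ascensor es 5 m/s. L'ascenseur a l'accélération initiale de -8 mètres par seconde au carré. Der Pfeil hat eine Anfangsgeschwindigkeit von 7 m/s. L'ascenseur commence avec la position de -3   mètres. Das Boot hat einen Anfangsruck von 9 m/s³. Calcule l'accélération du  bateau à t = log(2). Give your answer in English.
To solve this, we need to take 2 integrals of our snap equation s(t) = 9·exp(t). Integrating snap and using the initial condition j(0) = 9, we get j(t) = 9·exp(t). Taking ∫j(t)dt and applying a(0) = 9, we find a(t) = 9·exp(t). We have acceleration a(t) = 9·exp(t). Substituting t = log(2): a(log(2)) = 18.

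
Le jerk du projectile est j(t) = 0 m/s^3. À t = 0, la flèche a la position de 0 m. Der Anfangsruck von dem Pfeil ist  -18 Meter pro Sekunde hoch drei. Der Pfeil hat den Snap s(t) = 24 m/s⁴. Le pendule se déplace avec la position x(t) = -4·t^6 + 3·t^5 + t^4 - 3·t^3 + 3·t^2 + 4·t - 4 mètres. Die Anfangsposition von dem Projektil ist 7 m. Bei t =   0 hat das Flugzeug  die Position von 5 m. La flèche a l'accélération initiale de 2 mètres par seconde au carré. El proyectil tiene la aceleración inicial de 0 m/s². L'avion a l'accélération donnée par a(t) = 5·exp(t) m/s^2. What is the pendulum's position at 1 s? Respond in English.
From the given position equation x(t) = -4·t^6 + 3·t^5 + t^4 - 3·t^3 + 3·t^2 + 4·t - 4, we substitute t = 1 to get x = 0.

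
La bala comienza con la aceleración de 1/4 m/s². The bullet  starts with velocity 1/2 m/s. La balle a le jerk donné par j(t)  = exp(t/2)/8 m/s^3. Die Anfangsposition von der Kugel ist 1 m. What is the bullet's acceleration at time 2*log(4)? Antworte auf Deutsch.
Ausgehend von dem Ruck j(t) = exp(t/2)/8, nehmen wir 1 Stammfunktion. Durch Integration von dem Ruck und Verwendung der Anfangsbedingung a(0) = 1/4, erhalten wir a(t) = exp(t/2)/4. Wir haben die Beschleunigung a(t) = exp(t/2)/4. Durch Einsetzen von t = 2*log(4): a(2*log(4)) = 1.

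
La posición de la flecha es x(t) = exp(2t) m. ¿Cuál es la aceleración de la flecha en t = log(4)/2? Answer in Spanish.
Para resolver esto, necesitamos tomar 2 derivadas de nuestra ecuación de la posición x(t) = exp(2·t). Derivando la posición, obtenemos la velocidad: v(t) = 2·exp(2·t). La derivada de la velocidad da la aceleración: a(t) = 4·exp(2·t). Usando a(t) = 4·exp(2·t) y sustituyendo t = log(4)/2, encontramos a = 16.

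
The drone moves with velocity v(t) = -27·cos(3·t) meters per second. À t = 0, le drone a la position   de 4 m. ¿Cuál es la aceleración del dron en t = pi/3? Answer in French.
Nous devons dériver notre équation de la vitesse v(t) = -27·cos(3·t) 1 fois. La dérivée de la vitesse donne l'accélération: a(t) = 81·sin(3·t). De l'équation de l'accélération a(t) = 81·sin(3·t), nous substituons t = pi/3 pour obtenir a = 0.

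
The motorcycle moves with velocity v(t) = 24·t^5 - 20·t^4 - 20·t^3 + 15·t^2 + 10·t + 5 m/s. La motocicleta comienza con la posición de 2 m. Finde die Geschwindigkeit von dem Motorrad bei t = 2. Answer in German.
Wir haben die Geschwindigkeit v(t) = 24·t^5 - 20·t^4 - 20·t^3 + 15·t^2 + 10·t + 5. Durch Einsetzen von t = 2: v(2) = 373.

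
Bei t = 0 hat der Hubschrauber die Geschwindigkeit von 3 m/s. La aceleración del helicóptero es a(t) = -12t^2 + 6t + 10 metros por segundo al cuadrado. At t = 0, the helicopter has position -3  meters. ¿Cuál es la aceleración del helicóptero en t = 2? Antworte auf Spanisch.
De la ecuación de la aceleración a(t) = -12·t^2 + 6·t + 10, sustituimos t = 2 para obtener a = -26.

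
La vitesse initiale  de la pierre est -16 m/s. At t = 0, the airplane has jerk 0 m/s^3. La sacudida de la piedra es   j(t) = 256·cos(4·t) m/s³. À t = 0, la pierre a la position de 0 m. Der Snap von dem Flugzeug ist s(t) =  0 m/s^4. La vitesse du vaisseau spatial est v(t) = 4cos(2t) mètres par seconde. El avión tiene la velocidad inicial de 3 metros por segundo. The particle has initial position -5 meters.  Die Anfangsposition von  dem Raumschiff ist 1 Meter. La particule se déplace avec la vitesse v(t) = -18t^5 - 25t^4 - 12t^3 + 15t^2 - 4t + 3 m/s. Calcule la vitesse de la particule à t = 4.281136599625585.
En utilisant v(t) = -18·t^5 - 25·t^4 - 12·t^3 + 15·t^2 - 4·t + 3 et en substituant t = 4.281136599625585, nous trouvons v = -34964.9725099268.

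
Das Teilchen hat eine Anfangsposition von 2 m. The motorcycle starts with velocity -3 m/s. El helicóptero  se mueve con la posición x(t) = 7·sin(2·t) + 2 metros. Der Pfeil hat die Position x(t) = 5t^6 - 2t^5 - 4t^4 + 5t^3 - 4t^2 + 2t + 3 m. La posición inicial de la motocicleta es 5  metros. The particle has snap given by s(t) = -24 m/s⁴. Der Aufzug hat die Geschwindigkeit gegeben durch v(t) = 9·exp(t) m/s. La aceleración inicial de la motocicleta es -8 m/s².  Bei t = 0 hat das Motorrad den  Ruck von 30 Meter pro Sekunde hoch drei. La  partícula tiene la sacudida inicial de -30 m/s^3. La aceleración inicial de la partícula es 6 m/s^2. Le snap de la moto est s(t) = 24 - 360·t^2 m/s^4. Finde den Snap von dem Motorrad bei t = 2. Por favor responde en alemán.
Mit s(t) = 24 - 360·t^2 und Einsetzen von t = 2, finden wir s = -1416.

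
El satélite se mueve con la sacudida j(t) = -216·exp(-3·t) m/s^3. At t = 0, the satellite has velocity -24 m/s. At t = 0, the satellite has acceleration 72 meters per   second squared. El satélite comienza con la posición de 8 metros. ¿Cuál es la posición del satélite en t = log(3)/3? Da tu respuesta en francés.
Pour résoudre ceci, nous devons prendre 3 intégrales de notre équation du jerk j(t) = -216·exp(-3·t). L'intégrale du jerk, avec a(0) = 72, donne l'accélération: a(t) = 72·exp(-3·t). En prenant ∫a(t)dt et en appliquant v(0) = -24, nous trouvons v(t) = -24·exp(-3·t). L'intégrale de la vitesse, avec x(0) = 8, donne la position: x(t) = 8·exp(-3·t). De l'équation de la position x(t) = 8·exp(-3·t), nous substituons t = log(3)/3 pour obtenir x = 8/3.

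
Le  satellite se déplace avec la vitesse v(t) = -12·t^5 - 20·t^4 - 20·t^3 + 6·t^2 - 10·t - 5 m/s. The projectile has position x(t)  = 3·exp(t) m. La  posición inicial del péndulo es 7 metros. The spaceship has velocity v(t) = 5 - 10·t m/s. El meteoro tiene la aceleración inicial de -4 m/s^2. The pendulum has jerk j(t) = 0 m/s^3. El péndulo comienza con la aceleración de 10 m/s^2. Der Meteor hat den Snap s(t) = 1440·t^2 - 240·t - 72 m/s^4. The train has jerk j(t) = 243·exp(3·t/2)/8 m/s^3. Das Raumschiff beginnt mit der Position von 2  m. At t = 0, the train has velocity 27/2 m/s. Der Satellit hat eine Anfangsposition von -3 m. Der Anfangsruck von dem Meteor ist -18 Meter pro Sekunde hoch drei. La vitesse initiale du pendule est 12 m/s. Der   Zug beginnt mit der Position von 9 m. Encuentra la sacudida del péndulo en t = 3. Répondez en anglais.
We have jerk j(t) = 0. Substituting t = 3: j(3) = 0.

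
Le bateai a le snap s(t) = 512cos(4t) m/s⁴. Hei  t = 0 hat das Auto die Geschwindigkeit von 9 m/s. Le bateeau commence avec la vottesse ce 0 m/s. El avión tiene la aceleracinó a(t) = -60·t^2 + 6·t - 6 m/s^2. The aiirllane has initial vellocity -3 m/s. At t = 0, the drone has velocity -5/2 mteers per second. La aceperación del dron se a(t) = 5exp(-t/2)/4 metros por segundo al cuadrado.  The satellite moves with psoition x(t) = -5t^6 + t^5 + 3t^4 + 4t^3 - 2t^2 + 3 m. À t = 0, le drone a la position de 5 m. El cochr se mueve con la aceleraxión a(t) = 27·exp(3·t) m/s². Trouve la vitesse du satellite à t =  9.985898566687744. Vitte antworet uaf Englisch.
Starting from position x(t) = -5·t^6 + t^5 + 3·t^4 + 4·t^3 - 2·t^2 + 3, we take 1 derivative. Taking d/dt of x(t), we find v(t) = -30·t^5 + 5·t^4 + 12·t^3 + 12·t^2 - 4·t. Using v(t) = -30·t^5 + 5·t^4 + 12·t^3 + 12·t^2 - 4·t and substituting t = 9.985898566687744, we find v = -2916082.87293015.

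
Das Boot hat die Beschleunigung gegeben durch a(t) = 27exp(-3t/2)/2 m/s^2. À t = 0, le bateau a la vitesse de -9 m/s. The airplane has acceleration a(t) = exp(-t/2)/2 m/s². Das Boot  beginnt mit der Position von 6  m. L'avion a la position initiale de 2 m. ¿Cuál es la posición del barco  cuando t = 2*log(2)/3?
Debemos encontrar la integral de nuestra ecuación de la aceleración a(t) = 27·exp(-3·t/2)/2 2 veces. La integral de la aceleración es la velocidad. Usando v(0) = -9, obtenemos v(t) = -9·exp(-3·t/2). Tomando ∫v(t)dt y aplicando x(0) = 6, encontramos x(t) = 6·exp(-3·t/2). De la ecuación de la posición x(t) = 6·exp(-3·t/2), sustituimos t = 2*log(2)/3 para obtener x = 3.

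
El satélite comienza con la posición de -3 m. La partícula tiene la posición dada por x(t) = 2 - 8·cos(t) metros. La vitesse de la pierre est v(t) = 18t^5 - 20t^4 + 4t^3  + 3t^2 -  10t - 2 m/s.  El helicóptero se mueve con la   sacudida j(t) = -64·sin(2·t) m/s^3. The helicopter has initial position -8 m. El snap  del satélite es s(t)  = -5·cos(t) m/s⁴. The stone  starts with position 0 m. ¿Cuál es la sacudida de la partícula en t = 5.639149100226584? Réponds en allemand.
Ausgehend von der Position x(t) = 2 - 8·cos(t), nehmen wir 3 Ableitungen. Durch Ableiten von der Position erhalten wir die Geschwindigkeit: v(t) = 8·sin(t). Mit d/dt von v(t) finden wir a(t) = 8·cos(t). Die Ableitung von der Beschleunigung ergibt den Ruck: j(t) = -8·sin(t). Aus der Gleichung für den Ruck j(t) = -8·sin(t), setzen wir t = 5.639149100226584 ein und erhalten j = 4.80342394086669.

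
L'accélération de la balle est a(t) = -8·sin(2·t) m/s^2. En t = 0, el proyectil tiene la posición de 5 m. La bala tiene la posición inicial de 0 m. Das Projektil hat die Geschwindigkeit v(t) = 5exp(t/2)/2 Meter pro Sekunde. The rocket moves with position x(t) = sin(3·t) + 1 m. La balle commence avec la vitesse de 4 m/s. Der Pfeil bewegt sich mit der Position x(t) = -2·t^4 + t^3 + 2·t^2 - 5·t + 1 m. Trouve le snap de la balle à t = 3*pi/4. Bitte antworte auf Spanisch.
Partiendo de la aceleración a(t) = -8·sin(2·t), tomamos 2 derivadas. La derivada de la aceleración da la sacudida: j(t) = -16·cos(2·t). Derivando la sacudida, obtenemos el snap: s(t) = 32·sin(2·t). Usando s(t) = 32·sin(2·t) y sustituyendo t = 3*pi/4, encontramos s = -32.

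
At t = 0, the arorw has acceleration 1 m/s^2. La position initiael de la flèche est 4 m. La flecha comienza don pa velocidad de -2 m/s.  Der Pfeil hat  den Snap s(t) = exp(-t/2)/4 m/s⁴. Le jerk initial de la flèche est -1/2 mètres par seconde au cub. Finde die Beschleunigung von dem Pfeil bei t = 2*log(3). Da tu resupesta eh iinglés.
To find the answer, we compute 2 integrals of s(t) = exp(-t/2)/4. The integral of snap, with j(0) = -1/2, gives jerk: j(t) = -exp(-t/2)/2. Integrating jerk and using the initial condition a(0) = 1, we get a(t) = exp(-t/2). Using a(t) = exp(-t/2) and substituting t = 2*log(3), we find a = 1/3.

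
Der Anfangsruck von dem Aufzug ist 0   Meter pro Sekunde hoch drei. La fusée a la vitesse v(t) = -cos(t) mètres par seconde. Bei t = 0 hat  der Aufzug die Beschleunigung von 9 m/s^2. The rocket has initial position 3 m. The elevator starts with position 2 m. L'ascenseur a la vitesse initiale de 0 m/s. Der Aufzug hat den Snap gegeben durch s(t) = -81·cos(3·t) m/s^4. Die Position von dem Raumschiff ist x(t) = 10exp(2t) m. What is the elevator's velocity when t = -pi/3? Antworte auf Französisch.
Nous devons intégrer notre équation du snap s(t) = -81·cos(3·t) 3 fois. En intégrant le snap et en utilisant la condition initiale j(0) = 0, nous obtenons j(t) = -27·sin(3·t). L'intégrale du jerk, avec a(0) = 9, donne l'accélération: a(t) = 9·cos(3·t). En intégrant l'accélération et en utilisant la condition initiale v(0) = 0, nous obtenons v(t) = 3·sin(3·t). Nous avons la vitesse v(t) = 3·sin(3·t). En substituant t = -pi/3: v(-pi/3) = 0.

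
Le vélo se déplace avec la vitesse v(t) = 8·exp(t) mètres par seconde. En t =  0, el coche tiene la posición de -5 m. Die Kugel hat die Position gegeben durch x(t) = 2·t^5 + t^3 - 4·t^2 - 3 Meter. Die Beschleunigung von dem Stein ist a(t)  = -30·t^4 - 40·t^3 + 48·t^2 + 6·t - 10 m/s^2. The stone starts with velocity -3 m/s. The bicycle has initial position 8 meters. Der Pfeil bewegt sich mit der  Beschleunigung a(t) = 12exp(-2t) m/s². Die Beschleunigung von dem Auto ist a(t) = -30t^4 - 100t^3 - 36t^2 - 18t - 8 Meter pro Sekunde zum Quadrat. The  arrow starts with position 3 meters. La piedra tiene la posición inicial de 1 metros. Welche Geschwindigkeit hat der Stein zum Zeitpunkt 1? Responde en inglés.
To find the answer, we compute 1 antiderivative of a(t) = -30·t^4 - 40·t^3 + 48·t^2 + 6·t - 10. Taking ∫a(t)dt and applying v(0) = -3, we find v(t) = -6·t^5 - 10·t^4 + 16·t^3 + 3·t^2 - 10·t - 3. Using v(t) = -6·t^5 - 10·t^4 + 16·t^3 + 3·t^2 - 10·t - 3 and substituting t = 1, we find v = -10.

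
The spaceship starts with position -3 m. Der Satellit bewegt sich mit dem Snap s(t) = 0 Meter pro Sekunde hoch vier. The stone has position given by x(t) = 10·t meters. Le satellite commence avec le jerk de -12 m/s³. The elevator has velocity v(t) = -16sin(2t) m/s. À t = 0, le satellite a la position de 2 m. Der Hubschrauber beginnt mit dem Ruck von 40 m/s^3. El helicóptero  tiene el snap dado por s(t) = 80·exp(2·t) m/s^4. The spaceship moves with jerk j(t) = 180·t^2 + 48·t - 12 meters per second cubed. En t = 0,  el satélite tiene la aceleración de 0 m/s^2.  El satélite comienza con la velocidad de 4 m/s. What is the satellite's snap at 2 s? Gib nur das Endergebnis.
The snap at t = 2 is s = 0.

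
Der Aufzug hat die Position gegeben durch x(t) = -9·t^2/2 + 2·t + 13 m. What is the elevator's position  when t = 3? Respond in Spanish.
Usando x(t) = -9·t^2/2 + 2·t + 13 y sustituyendo t = 3, encontramos x = -43/2.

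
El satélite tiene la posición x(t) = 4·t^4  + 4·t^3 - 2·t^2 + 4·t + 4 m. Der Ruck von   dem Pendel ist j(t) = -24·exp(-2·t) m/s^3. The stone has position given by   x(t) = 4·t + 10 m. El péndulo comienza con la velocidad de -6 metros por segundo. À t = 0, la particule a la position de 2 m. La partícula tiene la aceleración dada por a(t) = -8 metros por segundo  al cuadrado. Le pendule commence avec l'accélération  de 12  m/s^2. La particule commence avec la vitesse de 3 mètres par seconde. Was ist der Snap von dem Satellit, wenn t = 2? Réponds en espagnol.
Debemos derivar nuestra ecuación de la posición x(t) = 4·t^4 + 4·t^3 - 2·t^2 + 4·t + 4 4 veces. Tomando d/dt de x(t), encontramos v(t) = 16·t^3 + 12·t^2 - 4·t + 4. La derivada de la velocidad da la aceleración: a(t) = 48·t^2 + 24·t - 4. La derivada de la aceleración da la sacudida: j(t) = 96·t + 24. Derivando la sacudida, obtenemos el snap: s(t) = 96. De la ecuación del snap s(t) = 96, sustituimos t = 2 para obtener s = 96.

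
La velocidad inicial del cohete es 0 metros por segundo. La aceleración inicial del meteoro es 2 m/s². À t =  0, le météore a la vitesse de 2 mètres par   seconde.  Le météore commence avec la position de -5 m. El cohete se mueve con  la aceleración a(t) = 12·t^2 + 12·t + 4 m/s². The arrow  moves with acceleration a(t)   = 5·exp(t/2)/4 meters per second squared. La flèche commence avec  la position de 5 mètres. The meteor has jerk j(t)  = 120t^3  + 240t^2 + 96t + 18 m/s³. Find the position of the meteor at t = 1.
We need to integrate our jerk equation j(t) = 120·t^3 + 240·t^2 + 96·t + 18 3 times. Finding the antiderivative of j(t) and using a(0) = 2: a(t) = 30·t^4 + 80·t^3 + 48·t^2 + 18·t + 2. Taking ∫a(t)dt and applying v(0) = 2, we find v(t) = 6·t^5 + 20·t^4 + 16·t^3 + 9·t^2 + 2·t + 2. The antiderivative of velocity, with x(0) = -5, gives position: x(t) = t^6 + 4·t^5 + 4·t^4 + 3·t^3 + t^2 + 2·t - 5. From the given position equation x(t) = t^6 + 4·t^5 + 4·t^4 + 3·t^3 + t^2 + 2·t - 5, we substitute t = 1 to get x = 10.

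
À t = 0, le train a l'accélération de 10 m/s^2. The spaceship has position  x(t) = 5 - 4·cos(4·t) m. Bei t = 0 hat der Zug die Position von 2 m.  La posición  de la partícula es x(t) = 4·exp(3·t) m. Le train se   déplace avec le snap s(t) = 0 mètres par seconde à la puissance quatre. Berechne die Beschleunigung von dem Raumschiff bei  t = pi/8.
Um dies zu lösen, müssen wir 2 Ableitungen unserer Gleichung für die Position x(t) = 5 - 4·cos(4·t) nehmen. Durch Ableiten von der Position erhalten wir die Geschwindigkeit: v(t) = 16·sin(4·t). Die Ableitung von der Geschwindigkeit ergibt die Beschleunigung: a(t) = 64·cos(4·t). Wir haben die Beschleunigung a(t) = 64·cos(4·t). Durch Einsetzen von t = pi/8: a(pi/8) = 0.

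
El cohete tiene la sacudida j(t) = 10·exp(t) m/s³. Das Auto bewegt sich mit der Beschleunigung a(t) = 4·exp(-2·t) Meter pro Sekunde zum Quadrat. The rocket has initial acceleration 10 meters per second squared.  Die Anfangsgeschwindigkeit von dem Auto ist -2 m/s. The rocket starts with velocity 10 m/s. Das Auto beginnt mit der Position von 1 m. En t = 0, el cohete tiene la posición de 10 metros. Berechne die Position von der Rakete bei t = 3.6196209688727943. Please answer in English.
To solve this, we need to take 3 integrals of our jerk equation j(t) = 10·exp(t). The antiderivative of jerk is acceleration. Using a(0) = 10, we get a(t) = 10·exp(t). The integral of acceleration, with v(0) = 10, gives velocity: v(t) = 10·exp(t). Integrating velocity and using the initial condition x(0) = 10, we get x(t) = 10·exp(t). Using x(t) = 10·exp(t) and substituting t = 3.6196209688727943, we find x = 373.234184033394.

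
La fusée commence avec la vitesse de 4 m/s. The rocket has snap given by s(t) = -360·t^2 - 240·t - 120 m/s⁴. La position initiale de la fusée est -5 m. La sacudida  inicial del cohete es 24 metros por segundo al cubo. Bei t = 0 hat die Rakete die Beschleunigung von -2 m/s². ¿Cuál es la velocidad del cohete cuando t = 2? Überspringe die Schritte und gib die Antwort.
En t = 2, v = -464.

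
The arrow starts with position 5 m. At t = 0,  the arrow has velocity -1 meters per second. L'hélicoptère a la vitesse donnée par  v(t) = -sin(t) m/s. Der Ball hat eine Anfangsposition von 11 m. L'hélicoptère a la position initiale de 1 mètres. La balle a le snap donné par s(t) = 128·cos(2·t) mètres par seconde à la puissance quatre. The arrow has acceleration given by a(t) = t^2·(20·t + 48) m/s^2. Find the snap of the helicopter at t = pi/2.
Starting from velocity v(t) = -sin(t), we take 3 derivatives. The derivative of velocity gives acceleration: a(t) = -cos(t). The derivative of acceleration gives jerk: j(t) = sin(t). Differentiating jerk, we get snap: s(t) = cos(t). Using s(t) = cos(t) and substituting t = pi/2, we find s = 0.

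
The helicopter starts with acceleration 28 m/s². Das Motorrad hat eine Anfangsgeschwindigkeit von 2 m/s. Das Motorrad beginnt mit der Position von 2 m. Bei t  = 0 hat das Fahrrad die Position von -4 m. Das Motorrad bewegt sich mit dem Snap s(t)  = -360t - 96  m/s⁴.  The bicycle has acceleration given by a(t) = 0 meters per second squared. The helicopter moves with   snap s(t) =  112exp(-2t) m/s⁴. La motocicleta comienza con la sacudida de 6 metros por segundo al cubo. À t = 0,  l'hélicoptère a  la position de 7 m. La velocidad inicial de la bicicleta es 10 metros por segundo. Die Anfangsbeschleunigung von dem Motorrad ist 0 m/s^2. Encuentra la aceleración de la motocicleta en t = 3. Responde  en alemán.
Um dies zu lösen, müssen wir 2 Integrale unserer Gleichung für den Snap s(t) = -360·t - 96 finden. Mit ∫s(t)dt und Anwendung von j(0) = 6, finden wir j(t) = -180·t^2 - 96·t + 6. Mit ∫j(t)dt und Anwendung von a(0) = 0, finden wir a(t) = 6·t·(-10·t^2 - 8·t + 1). Mit a(t) = 6·t·(-10·t^2 - 8·t + 1) und Einsetzen von t = 3, finden wir a = -2034.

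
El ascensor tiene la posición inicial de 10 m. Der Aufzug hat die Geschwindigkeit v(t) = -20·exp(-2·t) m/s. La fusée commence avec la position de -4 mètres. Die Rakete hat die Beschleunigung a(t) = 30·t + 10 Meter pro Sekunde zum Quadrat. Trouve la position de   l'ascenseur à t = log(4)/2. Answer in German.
Um dies zu lösen, müssen wir 1 Integral unserer Gleichung für die Geschwindigkeit v(t) = -20·exp(-2·t) finden. Durch Integration von der Geschwindigkeit und Verwendung der Anfangsbedingung x(0) = 10, erhalten wir x(t) = 10·exp(-2·t). Mit x(t) = 10·exp(-2·t) und Einsetzen von t = log(4)/2, finden wir x = 5/2.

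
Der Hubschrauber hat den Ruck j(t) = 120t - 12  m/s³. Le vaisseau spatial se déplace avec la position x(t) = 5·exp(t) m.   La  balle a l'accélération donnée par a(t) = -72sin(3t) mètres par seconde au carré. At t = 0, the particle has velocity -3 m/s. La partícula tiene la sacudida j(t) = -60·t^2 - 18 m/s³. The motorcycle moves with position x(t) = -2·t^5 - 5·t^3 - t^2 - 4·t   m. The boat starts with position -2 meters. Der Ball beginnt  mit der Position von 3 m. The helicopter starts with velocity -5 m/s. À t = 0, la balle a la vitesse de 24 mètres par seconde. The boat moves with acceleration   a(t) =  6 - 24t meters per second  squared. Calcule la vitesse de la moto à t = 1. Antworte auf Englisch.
To solve this, we need to take 1 derivative of our position equation x(t) = -2·t^5 - 5·t^3 - t^2 - 4·t. Taking d/dt of x(t), we find v(t) = -10·t^4 - 15·t^2 - 2·t - 4. Using v(t) = -10·t^4 - 15·t^2 - 2·t - 4 and substituting t = 1, we find v = -31.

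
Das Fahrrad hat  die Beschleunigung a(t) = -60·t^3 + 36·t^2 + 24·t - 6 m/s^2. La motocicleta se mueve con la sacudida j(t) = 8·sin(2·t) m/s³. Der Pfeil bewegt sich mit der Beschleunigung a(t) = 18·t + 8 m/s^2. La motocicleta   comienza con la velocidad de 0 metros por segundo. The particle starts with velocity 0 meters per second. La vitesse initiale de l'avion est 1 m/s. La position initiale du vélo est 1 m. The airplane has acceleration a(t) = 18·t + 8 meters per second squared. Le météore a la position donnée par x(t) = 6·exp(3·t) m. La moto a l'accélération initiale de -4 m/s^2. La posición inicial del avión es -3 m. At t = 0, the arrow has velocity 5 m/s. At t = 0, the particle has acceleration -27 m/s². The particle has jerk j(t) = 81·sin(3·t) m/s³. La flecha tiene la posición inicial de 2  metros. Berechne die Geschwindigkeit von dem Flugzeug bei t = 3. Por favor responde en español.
Debemos encontrar la antiderivada de nuestra ecuación de la aceleración a(t) = 18·t + 8 1 vez. La integral de la aceleración es la velocidad. Usando v(0) = 1, obtenemos v(t) = 9·t^2 + 8·t + 1. De la ecuación de la velocidad v(t) = 9·t^2 + 8·t + 1, sustituimos t = 3 para obtener v = 106.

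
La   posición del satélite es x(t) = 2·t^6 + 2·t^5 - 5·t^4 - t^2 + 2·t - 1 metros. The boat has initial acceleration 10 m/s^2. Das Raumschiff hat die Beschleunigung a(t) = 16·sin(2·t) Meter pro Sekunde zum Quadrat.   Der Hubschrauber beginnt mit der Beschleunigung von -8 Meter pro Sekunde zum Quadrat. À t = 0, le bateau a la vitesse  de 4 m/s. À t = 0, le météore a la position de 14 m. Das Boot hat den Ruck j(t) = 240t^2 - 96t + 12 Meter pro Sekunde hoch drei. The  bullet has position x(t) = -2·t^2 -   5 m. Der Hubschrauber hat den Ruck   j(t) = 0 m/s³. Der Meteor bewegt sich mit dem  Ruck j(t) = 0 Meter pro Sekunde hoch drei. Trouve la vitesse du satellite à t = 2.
Pour résoudre ceci, nous devons prendre 1 dérivée de notre équation de la position x(t) = 2·t^6 + 2·t^5 - 5·t^4 - t^2 + 2·t - 1. En prenant d/dt de x(t), nous trouvons v(t) = 12·t^5 + 10·t^4 - 20·t^3 - 2·t + 2. En utilisant v(t) = 12·t^5 + 10·t^4 - 20·t^3 - 2·t + 2 et en substituant t = 2, nous trouvons v = 382.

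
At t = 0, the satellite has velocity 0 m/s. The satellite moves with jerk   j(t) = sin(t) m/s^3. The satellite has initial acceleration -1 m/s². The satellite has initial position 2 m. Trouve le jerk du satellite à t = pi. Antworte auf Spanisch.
De la ecuación de la sacudida j(t) = sin(t), sustituimos t = pi para obtener j = 0.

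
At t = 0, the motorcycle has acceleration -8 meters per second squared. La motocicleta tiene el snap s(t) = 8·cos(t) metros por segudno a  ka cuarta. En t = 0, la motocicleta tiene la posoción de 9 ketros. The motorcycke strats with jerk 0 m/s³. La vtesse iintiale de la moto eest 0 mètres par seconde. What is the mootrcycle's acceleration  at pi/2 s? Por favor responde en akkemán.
Ausgehend von dem Snap s(t) = 8·cos(t), nehmen wir 2 Stammfunktionen. Durch Integration von dem Snap und Verwendung der Anfangsbedingung j(0) = 0, erhalten wir j(t) = 8·sin(t). Die Stammfunktion von dem Ruck, mit a(0) = -8, ergibt die Beschleunigung: a(t) = -8·cos(t). Aus der Gleichung für die Beschleunigung a(t) = -8·cos(t), setzen wir t = pi/2 ein und erhalten a = 0.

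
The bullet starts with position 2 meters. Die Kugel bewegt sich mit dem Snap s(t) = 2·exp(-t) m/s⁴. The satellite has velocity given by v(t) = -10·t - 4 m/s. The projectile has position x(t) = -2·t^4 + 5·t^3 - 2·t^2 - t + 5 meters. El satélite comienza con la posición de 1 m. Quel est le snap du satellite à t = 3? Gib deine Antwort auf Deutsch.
Ausgehend von der Geschwindigkeit v(t) = -10·t - 4, nehmen wir 3 Ableitungen. Durch Ableiten von der Geschwindigkeit erhalten wir die Beschleunigung: a(t) = -10. Durch Ableiten von der Beschleunigung erhalten wir den Ruck: j(t) = 0. Durch Ableiten von dem Ruck erhalten wir den Snap: s(t) = 0. Wir haben den Snap s(t) = 0. Durch Einsetzen von t = 3: s(3) = 0.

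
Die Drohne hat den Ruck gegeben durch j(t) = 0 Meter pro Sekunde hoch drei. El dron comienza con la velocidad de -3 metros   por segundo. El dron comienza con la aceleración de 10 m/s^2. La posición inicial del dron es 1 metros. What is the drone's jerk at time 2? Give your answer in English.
Using j(t) = 0 and substituting t = 2, we find j = 0.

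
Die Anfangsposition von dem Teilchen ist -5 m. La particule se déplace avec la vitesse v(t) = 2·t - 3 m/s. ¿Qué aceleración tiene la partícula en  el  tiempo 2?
Partiendo de la velocidad v(t) = 2·t - 3, tomamos 1 derivada. La derivada de la velocidad da la aceleración: a(t) = 2. Tenemos la aceleración a(t) = 2. Sustituyendo t = 2: a(2) = 2.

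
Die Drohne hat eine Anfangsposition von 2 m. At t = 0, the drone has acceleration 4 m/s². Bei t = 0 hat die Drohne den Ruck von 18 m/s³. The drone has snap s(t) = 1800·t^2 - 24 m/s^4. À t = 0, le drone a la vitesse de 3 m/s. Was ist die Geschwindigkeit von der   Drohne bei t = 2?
Um dies zu lösen, müssen wir 3 Stammfunktionen unserer Gleichung für den Snap s(t) = 1800·t^2 - 24 finden. Mit ∫s(t)dt und Anwendung von j(0) = 18, finden wir j(t) = 600·t^3 - 24·t + 18. Die Stammfunktion von dem Ruck, mit a(0) = 4, ergibt die Beschleunigung: a(t) = 150·t^4 - 12·t^2 + 18·t + 4. Die Stammfunktion von der Beschleunigung ist die Geschwindigkeit. Mit v(0) = 3 erhalten wir v(t) = 30·t^5 - 4·t^3 + 9·t^2 + 4·t + 3. Wir haben die Geschwindigkeit v(t) = 30·t^5 - 4·t^3 + 9·t^2 + 4·t + 3. Durch Einsetzen von t = 2: v(2) = 975.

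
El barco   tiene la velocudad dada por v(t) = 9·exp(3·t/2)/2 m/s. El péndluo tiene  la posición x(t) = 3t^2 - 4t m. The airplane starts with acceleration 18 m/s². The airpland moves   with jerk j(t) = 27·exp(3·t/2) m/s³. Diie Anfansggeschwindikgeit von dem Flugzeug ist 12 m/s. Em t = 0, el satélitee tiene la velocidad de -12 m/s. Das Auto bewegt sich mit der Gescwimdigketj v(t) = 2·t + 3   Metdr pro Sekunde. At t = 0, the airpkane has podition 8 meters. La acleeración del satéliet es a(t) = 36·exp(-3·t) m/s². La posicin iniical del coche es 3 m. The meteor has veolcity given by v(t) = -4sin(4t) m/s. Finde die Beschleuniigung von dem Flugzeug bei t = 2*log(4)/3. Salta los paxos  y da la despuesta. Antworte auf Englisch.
a(2*log(4)/3) = 72.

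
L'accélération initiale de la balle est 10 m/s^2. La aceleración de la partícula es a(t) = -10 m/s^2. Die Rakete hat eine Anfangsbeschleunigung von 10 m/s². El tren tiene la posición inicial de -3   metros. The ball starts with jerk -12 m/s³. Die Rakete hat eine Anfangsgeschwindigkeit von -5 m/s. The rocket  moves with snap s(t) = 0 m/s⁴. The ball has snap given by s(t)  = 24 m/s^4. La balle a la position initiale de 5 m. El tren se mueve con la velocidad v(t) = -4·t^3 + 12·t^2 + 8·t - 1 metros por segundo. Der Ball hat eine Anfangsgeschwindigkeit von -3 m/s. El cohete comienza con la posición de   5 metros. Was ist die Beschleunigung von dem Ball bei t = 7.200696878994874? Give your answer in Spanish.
Debemos encontrar la integral de nuestra ecuación del snap s(t) = 24 2 veces. La integral del snap es la sacudida. Usando j(0) = -12, obtenemos j(t) = 24·t - 12. La antiderivada de la sacudida, con a(0) = 10, da la aceleración: a(t) = 12·t^2 - 12·t + 10. De la ecuación de la aceleración a(t) = 12·t^2 - 12·t + 10, sustituimos t = 7.200696878994874 para obtener a = 545.792063970060.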